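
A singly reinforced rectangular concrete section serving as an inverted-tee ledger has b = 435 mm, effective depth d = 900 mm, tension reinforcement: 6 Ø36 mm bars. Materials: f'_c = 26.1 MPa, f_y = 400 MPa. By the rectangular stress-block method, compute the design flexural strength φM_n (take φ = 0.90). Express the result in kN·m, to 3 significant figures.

φM_n ≈ 1700 kN·m

A_s = 6 × 1018 = 6108 mm².
T = A_s f_y = 6108 × 400 = 2443200 N = 2443.2 kN.
From C = T: a = T/(0.85 f'_c b) = 2443200/(0.85 × 26.1 × 435) = 253.17 mm.
M_n = T(d − a/2) = 2443.2 kN × (900 − 126.585) mm = 1889.61 kN·m.
φM_n = 0.90 × 1889.61 = 1700.65 kN·m.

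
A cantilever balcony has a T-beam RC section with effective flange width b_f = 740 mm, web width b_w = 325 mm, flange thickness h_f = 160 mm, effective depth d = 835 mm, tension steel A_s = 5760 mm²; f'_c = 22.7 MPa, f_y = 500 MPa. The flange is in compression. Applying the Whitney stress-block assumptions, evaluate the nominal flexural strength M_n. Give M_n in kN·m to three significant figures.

Tension: T = A_s f_y = 5760 × 500 = 2880000 N.
Try a within the flange: a = T/(0.85 f'_c b_f) = 2880000/(0.85 × 22.7 × 740) = 201.70 mm.
a = 201.70 > h_f = 160 mm: the block extends into the web. Split into flange-overhang and web parts.
C_f = 0.85 f'_c (b_f − b_w) h_f = 0.85 × 22.7 × (740 − 325) × 160 = 1281188 N.
Remaining web compression depth: a_w = (T − C_f)/(0.85 f'_c b_w) = (2880000 − 1281188)/(0.85 × 22.7 × 325) = 254.96 mm.
M_n = C_f(d − h_f/2) + (T − C_f)(d − a_w/2) = 1281188 × (835 − 80) + 1598812 × (835 − 127.48) = 967.30 + 1131.19 = 2098.49 × 10⁶ N·mm.
M_n = 2098.49 kN·m.

M_n ≈ 2100 kN·m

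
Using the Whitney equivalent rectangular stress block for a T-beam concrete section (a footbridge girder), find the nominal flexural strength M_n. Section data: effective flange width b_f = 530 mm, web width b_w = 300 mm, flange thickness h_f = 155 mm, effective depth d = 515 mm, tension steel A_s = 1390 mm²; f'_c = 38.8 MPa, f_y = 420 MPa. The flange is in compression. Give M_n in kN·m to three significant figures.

M_n ≈ 291 kN·m

Tension: T = A_s f_y = 1390 × 420 = 583800 N.
Try a within the flange: a = T/(0.85 f'_c b_f) = 583800/(0.85 × 38.8 × 530) = 33.40 mm.
Since a = 33.40 ≤ h_f = 155 mm, the stress block lies entirely in the flange; analyse as a rectangular beam of width b_f.
M_n = T(d − a/2) = 583800 × (515 − 16.7) = 290.91 × 10⁶ N·mm.
M_n = 290.91 kN·m.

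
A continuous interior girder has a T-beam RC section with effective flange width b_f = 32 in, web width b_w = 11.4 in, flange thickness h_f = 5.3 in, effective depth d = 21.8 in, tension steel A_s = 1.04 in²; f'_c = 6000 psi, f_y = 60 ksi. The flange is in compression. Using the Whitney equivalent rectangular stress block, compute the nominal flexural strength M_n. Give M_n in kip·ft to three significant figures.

Tension: T = A_s f_y = 1.04 × 60 = 62.4 kips.
Try a within the flange: a = T/(0.85 f'_c b_f) = 62.4/(0.85 × 6 × 32) = 0.382 in.
Since a = 0.382 ≤ h_f = 5.3 in, the stress block lies entirely in the flange; analyse as a rectangular beam of width b_f.
M_n = T(d − a/2) = 62.4 × (21.8 − 0.191) = 1348.4 kip·in.
M_n = 1348.4/12 = 112.37 kip·ft.

M_n ≈ 112 kip·ft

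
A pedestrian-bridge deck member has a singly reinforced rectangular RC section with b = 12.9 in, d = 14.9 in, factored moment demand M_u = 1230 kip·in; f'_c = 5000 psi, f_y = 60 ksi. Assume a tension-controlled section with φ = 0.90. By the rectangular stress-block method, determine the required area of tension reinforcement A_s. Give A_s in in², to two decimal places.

A_s ≈ 1.63 in²

M_n = M_u/φ = 1230/0.90 = 1366.67 kip·in.
From M_n = 0.85 f'_c a b (d − a/2):
a = d − √(d² − 2M_n/(0.85 f'_c b)) = 14.9 − √(14.9² − 2 × 1366.67/(0.85 × 5 × 12.9)) = 1.779 in.
A_s = 0.85 f'_c a b / f_y = 0.85 × 5 × 1.779 × 12.9 / 60 = 1.626 in².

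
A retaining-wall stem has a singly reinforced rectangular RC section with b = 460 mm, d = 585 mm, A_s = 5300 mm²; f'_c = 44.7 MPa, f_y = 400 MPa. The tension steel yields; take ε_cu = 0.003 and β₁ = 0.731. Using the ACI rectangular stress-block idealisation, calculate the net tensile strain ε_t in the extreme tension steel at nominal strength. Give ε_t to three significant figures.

a = A_s f_y/(0.85 f'_c b) = 121.30 mm.
β₁ = 0.731, so c = a/β₁ = 121.30/0.731 = 165.94 mm.
From the linear strain diagram with ε_cu = 0.003: ε_t = 0.003 (d − c)/c = 0.003 × (585 − 165.94)/165.94 = 0.00758.
Since ε_t ≥ 0.005, the section is tension-controlled.

ε_t ≈ 0.00758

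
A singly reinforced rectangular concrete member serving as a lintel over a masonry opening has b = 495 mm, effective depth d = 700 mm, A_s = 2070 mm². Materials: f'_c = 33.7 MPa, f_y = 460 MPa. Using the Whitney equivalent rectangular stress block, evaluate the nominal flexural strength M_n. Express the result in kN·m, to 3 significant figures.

T = A_s f_y = 2070 × 460 = 952200 N = 952.2 kN.
From C = T: a = T/(0.85 f'_c b) = 952200/(0.85 × 33.7 × 495) = 67.15 mm.
M_n = T(d − a/2) = 952.2 kN × (700 − 33.575) mm = 634.57 kN·m.

M_n ≈ 635 kN·m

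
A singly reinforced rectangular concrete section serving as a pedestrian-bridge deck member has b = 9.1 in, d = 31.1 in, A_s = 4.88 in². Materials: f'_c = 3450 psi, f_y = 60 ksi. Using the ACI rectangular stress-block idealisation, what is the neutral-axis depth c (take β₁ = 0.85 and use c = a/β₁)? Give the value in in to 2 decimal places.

T = A_s f_y = 4.88 × 60 = 292.8 kips.
a = T/(0.85 f'_c b) = 292.8/(0.85 × 3.45 × 9.1) = 10.9721 in.
With β₁ = 0.85, c = a/β₁ = 10.9721/0.85 = 12.91 in.

c ≈ 12.91 in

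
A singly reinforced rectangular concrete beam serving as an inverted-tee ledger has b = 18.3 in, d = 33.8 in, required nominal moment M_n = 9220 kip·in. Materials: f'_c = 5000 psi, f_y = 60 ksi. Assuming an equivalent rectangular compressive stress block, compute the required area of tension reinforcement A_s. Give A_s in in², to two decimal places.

From M_n = 0.85 f'_c a b (d − a/2):
a = d − √(d² − 2M_n/(0.85 f'_c b)) = 33.8 − √(33.8² − 2 × 9220/(0.85 × 5 × 18.3)) = 3.711 in.
A_s = 0.85 f'_c a b / f_y = 0.85 × 5 × 3.711 × 18.3 / 60 = 4.810 in².

A_s ≈ 4.81 in²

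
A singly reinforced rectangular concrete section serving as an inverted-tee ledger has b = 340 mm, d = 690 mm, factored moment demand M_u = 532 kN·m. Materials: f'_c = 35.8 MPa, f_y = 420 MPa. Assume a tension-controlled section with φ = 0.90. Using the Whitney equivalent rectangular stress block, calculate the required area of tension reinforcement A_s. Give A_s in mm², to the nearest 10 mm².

M_n = M_u/φ = 532/0.90 = 591.111 kN·m.
With M_n = 0.85 f'_c a b (d − a/2), solve the quadratic for a:
a = d − √(d² − 2M_n/(0.85 f'_c b)) = 690 − √(690² − 2 × 591.111×10⁶/(0.85 × 35.8 × 340)) = 88.47 mm.
A_s = 0.85 f'_c a b / f_y = 0.85 × 35.8 × 88.47 × 340 / 420 = 2179.4 mm².

A_s ≈ 2180 mm²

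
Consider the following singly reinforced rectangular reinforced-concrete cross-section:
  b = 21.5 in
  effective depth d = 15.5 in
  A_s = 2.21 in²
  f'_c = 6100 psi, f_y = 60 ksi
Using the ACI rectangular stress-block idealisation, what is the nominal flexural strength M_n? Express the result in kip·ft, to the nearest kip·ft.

M_n ≈ 165 kip·ft

T = A_s f_y = 2.21 × 60 = 132.6 kips.
a = T/(0.85 f'_c b) = 132.6/(0.85 × 6.1 × 21.5) = 1.189 in.
M_n = T(d − a/2) = 132.6 × (15.5 − 0.5945) = 1976.5 kip·in = 1976.5/12 = 164.71 kip·ft.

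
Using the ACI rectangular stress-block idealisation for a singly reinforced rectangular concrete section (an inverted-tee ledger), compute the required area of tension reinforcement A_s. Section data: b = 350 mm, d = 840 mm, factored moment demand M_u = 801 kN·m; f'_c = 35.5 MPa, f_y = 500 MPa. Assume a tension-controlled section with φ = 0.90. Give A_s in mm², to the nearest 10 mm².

M_n = M_u/φ = 801/0.90 = 890 kN·m.
With M_n = 0.85 f'_c a b (d − a/2), solve the quadratic for a:
a = d − √(d² − 2M_n/(0.85 f'_c b)) = 840 − √(840² − 2 × 890×10⁶/(0.85 × 35.5 × 350)) = 107.16 mm.
A_s = 0.85 f'_c a b / f_y = 0.85 × 35.5 × 107.16 × 350 / 500 = 2263.5 mm².

A_s ≈ 2260 mm²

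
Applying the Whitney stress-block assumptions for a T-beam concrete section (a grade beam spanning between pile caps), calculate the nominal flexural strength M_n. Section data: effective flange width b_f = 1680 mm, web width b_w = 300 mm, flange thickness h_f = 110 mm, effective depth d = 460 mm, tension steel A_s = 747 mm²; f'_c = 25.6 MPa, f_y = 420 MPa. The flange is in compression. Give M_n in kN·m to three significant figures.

Tension: T = A_s f_y = 747 × 420 = 313740 N.
Try a within the flange: a = T/(0.85 f'_c b_f) = 313740/(0.85 × 25.6 × 1680) = 8.58 mm.
Since a = 8.58 ≤ h_f = 110 mm, the stress block lies entirely in the flange; analyse as a rectangular beam of width b_f.
M_n = T(d − a/2) = 313740 × (460 − 4.29) = 142.97 × 10⁶ N·mm.
M_n = 142.97 kN·m.

M_n ≈ 143 kN·m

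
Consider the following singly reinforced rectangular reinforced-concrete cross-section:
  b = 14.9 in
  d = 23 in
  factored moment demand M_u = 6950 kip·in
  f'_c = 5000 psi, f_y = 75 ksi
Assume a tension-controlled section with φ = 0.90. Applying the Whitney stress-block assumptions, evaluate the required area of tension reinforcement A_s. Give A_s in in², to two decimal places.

M_n = M_u/φ = 6950/0.90 = 7722.22 kip·in.
From M_n = 0.85 f'_c a b (d − a/2):
a = d − √(d² − 2M_n/(0.85 f'_c b)) = 23 − √(23² − 2 × 7722.22/(0.85 × 5 × 14.9)) = 6.115 in.
A_s = 0.85 f'_c a b / f_y = 0.85 × 5 × 6.115 × 14.9 / 75 = 5.163 in².

A_s ≈ 5.16 in²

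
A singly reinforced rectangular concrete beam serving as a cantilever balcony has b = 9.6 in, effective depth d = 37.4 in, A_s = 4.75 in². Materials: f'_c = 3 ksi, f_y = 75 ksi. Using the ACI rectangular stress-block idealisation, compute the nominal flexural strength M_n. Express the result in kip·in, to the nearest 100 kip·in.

T = A_s f_y = 4.75 × 75 = 356.25 kips.
a = T/(0.85 f'_c b) = 356.25/(0.85 × 3 × 9.6) = 14.553 in.
M_n = T(d − a/2) = 356.25 × (37.4 − 7.2765) = 10731.5 kip·in.

M_n ≈ 10700 kip·in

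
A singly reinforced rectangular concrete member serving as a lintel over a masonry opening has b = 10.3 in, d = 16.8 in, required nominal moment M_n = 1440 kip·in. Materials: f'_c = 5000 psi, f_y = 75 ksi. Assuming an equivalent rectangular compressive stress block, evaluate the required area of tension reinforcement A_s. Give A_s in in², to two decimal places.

From M_n = 0.85 f'_c a b (d − a/2):
a = d − √(d² − 2M_n/(0.85 f'_c b)) = 16.8 − √(16.8² − 2 × 1440/(0.85 × 5 × 10.3)) = 2.088 in.
A_s = 0.85 f'_c a b / f_y = 0.85 × 5 × 2.088 × 10.3 / 75 = 1.219 in².

A_s ≈ 1.22 in²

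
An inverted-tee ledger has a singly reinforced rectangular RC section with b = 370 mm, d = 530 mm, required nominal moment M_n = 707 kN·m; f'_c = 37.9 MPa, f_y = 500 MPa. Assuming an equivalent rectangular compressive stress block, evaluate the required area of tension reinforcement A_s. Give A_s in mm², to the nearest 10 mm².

With M_n = 0.85 f'_c a b (d − a/2), solve the quadratic for a:
a = d − √(d² − 2M_n/(0.85 f'_c b)) = 530 − √(530² − 2 × 707×10⁶/(0.85 × 37.9 × 370)) = 127.17 mm.
A_s = 0.85 f'_c a b / f_y = 0.85 × 37.9 × 127.17 × 370 / 500 = 3031.6 mm².

A_s ≈ 3030 mm²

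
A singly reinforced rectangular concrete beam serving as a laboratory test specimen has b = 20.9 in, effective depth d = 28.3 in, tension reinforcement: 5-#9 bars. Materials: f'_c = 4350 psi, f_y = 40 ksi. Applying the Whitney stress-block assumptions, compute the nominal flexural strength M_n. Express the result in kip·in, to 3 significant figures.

M_n ≈ 5400 kip·in

A_s = 5 × 1 = 5 in².
T = A_s f_y = 5 × 40 = 200 kips.
a = T/(0.85 f'_c b) = 200/(0.85 × 4.35 × 20.9) = 2.588 in.
M_n = T(d − a/2) = 200 × (28.3 − 1.294) = 5401.2 kip·in.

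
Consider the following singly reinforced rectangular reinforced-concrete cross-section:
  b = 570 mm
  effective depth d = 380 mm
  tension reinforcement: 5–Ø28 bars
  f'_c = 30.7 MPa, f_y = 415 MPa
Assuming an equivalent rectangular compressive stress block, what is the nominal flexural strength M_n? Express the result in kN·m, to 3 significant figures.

M_n ≈ 431 kN·m

A_s = 5 × 616 = 3080 mm².
T = A_s f_y = 3080 × 415 = 1278200 N = 1278.2 kN.
From C = T: a = T/(0.85 f'_c b) = 1278200/(0.85 × 30.7 × 570) = 85.93 mm.
M_n = T(d − a/2) = 1278.2 kN × (380 − 42.965) mm = 430.80 kN·m.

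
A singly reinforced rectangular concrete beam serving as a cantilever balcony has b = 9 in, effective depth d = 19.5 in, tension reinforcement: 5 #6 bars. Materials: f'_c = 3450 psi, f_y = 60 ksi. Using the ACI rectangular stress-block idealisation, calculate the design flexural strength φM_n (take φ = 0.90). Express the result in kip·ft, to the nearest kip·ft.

A_s = 5 × 0.44 = 2.2 in².
T = A_s f_y = 2.2 × 60 = 132 kips.
a = T/(0.85 f'_c b) = 132/(0.85 × 3.45 × 9) = 5.001 in.
M_n = T(d − a/2) = 132 × (19.5 − 2.5005) = 2243.9 kip·in = 2243.9/12 = 186.99 kip·ft.
φM_n = 0.90 × 186.99 = 168.29 kip·ft.

φM_n ≈ 168 kip·ft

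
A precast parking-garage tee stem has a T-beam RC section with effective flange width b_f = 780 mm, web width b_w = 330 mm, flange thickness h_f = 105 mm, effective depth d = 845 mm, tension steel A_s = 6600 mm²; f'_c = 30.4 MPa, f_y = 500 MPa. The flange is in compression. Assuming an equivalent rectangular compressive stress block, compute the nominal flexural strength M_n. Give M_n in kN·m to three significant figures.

M_n ≈ 2470 kN·m

Tension: T = A_s f_y = 6600 × 500 = 3300000 N.
Try a within the flange: a = T/(0.85 f'_c b_f) = 3300000/(0.85 × 30.4 × 780) = 163.73 mm.
a = 163.73 > h_f = 105 mm: the block extends into the web. Split into flange-overhang and web parts.
C_f = 0.85 f'_c (b_f − b_w) h_f = 0.85 × 30.4 × (780 − 330) × 105 = 1220940 N.
Remaining web compression depth: a_w = (T − C_f)/(0.85 f'_c b_w) = (3300000 − 1220940)/(0.85 × 30.4 × 330) = 243.82 mm.
M_n = C_f(d − h_f/2) + (T − C_f)(d − a_w/2) = 1220940 × (845 − 52.5) + 2079060 × (845 − 121.91) = 967.59 + 1503.35 = 2470.94 × 10⁶ N·mm.
M_n = 2470.94 kN·m.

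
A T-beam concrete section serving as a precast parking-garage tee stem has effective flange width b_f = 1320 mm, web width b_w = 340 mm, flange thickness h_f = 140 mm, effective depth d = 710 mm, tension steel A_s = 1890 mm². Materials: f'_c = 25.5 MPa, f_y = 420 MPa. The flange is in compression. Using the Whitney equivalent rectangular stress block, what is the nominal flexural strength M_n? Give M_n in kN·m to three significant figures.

Tension: T = A_s f_y = 1890 × 420 = 793800 N.
Try a within the flange: a = T/(0.85 f'_c b_f) = 793800/(0.85 × 25.5 × 1320) = 27.74 mm.
Since a = 27.74 ≤ h_f = 140 mm, the stress block lies entirely in the flange; analyse as a rectangular beam of width b_f.
M_n = T(d − a/2) = 793800 × (710 − 13.87) = 552.59 × 10⁶ N·mm.
M_n = 552.59 kN·m.

M_n ≈ 553 kN·m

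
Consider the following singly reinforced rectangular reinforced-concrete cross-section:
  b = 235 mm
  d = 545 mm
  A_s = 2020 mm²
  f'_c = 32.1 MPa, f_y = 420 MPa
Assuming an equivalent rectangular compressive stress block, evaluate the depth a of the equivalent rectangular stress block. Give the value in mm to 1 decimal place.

T = A_s f_y = 2020 × 420 = 848400 N = 848.4 kN.
Setting C = 0.85 f'_c a b equal to T: a = 848400/(0.85 × 32.1 × 235) = 132.3 mm.

a ≈ 132.3 mm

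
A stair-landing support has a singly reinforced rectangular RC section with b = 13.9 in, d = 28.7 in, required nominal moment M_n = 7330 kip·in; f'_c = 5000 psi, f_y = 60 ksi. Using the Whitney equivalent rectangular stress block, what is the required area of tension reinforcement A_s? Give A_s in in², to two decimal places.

From M_n = 0.85 f'_c a b (d − a/2):
a = d − √(d² − 2M_n/(0.85 f'_c b)) = 28.7 − √(28.7² − 2 × 7330/(0.85 × 5 × 13.9)) = 4.710 in.
A_s = 0.85 f'_c a b / f_y = 0.85 × 5 × 4.710 × 13.9 / 60 = 4.637 in².

A_s ≈ 4.64 in²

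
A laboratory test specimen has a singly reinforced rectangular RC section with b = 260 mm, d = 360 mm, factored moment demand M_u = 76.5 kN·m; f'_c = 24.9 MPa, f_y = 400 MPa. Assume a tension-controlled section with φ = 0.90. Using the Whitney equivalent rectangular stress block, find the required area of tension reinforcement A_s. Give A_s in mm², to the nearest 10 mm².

A_s ≈ 630 mm²

M_n = M_u/φ = 76.5/0.90 = 85 kN·m.
With M_n = 0.85 f'_c a b (d − a/2), solve the quadratic for a:
a = d − √(d² − 2M_n/(0.85 f'_c b)) = 360 − √(360² − 2 × 85×10⁶/(0.85 × 24.9 × 260)) = 45.82 mm.
A_s = 0.85 f'_c a b / f_y = 0.85 × 24.9 × 45.82 × 260 / 400 = 630.4 mm².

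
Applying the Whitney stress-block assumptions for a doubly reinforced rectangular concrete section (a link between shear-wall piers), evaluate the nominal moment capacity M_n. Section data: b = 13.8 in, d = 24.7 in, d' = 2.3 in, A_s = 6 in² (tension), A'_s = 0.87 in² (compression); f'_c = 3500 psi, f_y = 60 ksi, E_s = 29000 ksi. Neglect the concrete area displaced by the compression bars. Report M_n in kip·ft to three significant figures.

Assume both steels yield.
a = (A_s − A'_s) f_y/(0.85 f'_c b) = (6 − 0.87) × 60/(0.85 × 3.5 × 13.8) = 7.497 in.
c = a/β₁ = 7.497/0.85 = 8.820 in; ε'_s = 0.003(c − d')/c = 0.0022 ≥ ε_y = 0.0021, so the compression steel yields.
M_n = (A_s − A'_s) f_y (d − a/2) + A'_s f_y (d − d') = 307.8 × (24.7 − 3.7485) + 52.2 × (24.7 − 2.3) = 6448.9 + 1169.3 = 7618.2 kip·in = 7618.2/12 = 634.85 kip·ft.

M_n ≈ 635 kip·ft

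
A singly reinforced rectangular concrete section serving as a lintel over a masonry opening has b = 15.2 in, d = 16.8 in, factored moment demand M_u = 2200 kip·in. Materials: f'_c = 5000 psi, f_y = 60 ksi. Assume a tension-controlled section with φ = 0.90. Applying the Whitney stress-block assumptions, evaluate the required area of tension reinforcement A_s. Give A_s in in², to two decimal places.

A_s ≈ 2.61 in²

M_n = M_u/φ = 2200/0.90 = 2444.44 kip·in.
From M_n = 0.85 f'_c a b (d − a/2):
a = d − √(d² − 2M_n/(0.85 f'_c b)) = 16.8 − √(16.8² − 2 × 2444.44/(0.85 × 5 × 15.2)) = 2.428 in.
A_s = 0.85 f'_c a b / f_y = 0.85 × 5 × 2.428 × 15.2 / 60 = 2.614 in².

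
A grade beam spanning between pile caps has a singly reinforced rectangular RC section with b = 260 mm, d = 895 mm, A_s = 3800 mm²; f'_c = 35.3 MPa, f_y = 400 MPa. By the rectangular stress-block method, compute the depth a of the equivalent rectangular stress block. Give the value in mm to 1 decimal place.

a ≈ 194.8 mm

T = A_s f_y = 3800 × 400 = 1520000 N = 1520 kN.
Setting C = 0.85 f'_c a b equal to T: a = 1520000/(0.85 × 35.3 × 260) = 194.8 mm.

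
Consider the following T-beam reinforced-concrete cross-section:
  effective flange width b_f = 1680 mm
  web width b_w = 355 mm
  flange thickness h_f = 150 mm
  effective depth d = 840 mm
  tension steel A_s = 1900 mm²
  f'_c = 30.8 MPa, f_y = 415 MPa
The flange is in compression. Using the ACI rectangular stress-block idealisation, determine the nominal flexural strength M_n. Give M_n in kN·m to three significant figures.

M_n ≈ 655 kN·m

Tension: T = A_s f_y = 1900 × 415 = 788500 N.
Try a within the flange: a = T/(0.85 f'_c b_f) = 788500/(0.85 × 30.8 × 1680) = 17.93 mm.
Since a = 17.93 ≤ h_f = 150 mm, the stress block lies entirely in the flange; analyse as a rectangular beam of width b_f.
M_n = T(d − a/2) = 788500 × (840 − 8.965) = 655.27 × 10⁶ N·mm.
M_n = 655.27 kN·m.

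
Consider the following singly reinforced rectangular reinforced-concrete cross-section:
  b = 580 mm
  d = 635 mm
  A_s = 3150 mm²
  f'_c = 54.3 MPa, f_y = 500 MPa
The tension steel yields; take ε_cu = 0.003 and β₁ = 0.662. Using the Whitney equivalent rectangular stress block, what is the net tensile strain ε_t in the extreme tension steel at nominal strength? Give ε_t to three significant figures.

a = A_s f_y/(0.85 f'_c b) = 58.83 mm.
β₁ = 0.662, so c = a/β₁ = 58.83/0.662 = 88.87 mm.
From the linear strain diagram with ε_cu = 0.003: ε_t = 0.003 (d − c)/c = 0.003 × (635 − 88.87)/88.87 = 0.0184.
Since ε_t ≥ 0.005, the section is tension-controlled.

ε_t ≈ 0.0184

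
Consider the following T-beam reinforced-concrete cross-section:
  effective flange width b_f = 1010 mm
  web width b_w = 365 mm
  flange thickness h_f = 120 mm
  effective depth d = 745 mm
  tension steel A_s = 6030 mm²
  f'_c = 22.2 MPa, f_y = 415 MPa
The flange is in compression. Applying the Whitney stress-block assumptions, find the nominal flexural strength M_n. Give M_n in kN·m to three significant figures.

M_n ≈ 1700 kN·m

Tension: T = A_s f_y = 6030 × 415 = 2502450 N.
Try a within the flange: a = T/(0.85 f'_c b_f) = 2502450/(0.85 × 22.2 × 1010) = 131.30 mm.
a = 131.30 > h_f = 120 mm: the block extends into the web. Split into flange-overhang and web parts.
C_f = 0.85 f'_c (b_f − b_w) h_f = 0.85 × 22.2 × (1010 − 365) × 120 = 1460538 N.
Remaining web compression depth: a_w = (T − C_f)/(0.85 f'_c b_w) = (2502450 − 1460538)/(0.85 × 22.2 × 365) = 151.27 mm.
M_n = C_f(d − h_f/2) + (T − C_f)(d − a_w/2) = 1460538 × (745 − 60) + 1041912 × (745 − 75.635) = 1000.47 + 697.42 = 1697.89 × 10⁶ N·mm.
M_n = 1697.89 kN·m.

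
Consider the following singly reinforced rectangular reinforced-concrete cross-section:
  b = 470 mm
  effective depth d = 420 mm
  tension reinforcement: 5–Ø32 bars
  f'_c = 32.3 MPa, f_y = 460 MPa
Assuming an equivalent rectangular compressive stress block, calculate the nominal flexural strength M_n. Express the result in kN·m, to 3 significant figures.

A_s = 5 × 804 = 4020 mm².
T = A_s f_y = 4020 × 460 = 1849200 N = 1849.2 kN.
From C = T: a = T/(0.85 f'_c b) = 1849200/(0.85 × 32.3 × 470) = 143.31 mm.
M_n = T(d − a/2) = 1849.2 kN × (420 − 71.655) mm = 644.16 kN·m.

M_n ≈ 644 kN·m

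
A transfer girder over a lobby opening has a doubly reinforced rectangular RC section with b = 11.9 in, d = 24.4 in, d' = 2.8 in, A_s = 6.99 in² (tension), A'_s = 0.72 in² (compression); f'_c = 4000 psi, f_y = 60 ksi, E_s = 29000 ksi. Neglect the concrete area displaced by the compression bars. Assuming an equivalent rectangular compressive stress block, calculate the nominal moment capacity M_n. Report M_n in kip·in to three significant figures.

Assume both steels yield.
a = (A_s − A'_s) f_y/(0.85 f'_c b) = (6.99 − 0.72) × 60/(0.85 × 4 × 11.9) = 9.298 in.
c = a/β₁ = 9.298/0.85 = 10.939 in; ε'_s = 0.003(c − d')/c = 0.0022 ≥ ε_y = 0.0021, so the compression steel yields.
M_n = (A_s − A'_s) f_y (d − a/2) + A'_s f_y (d − d') = 376.2 × (24.4 − 4.649) + 43.2 × (24.4 − 2.8) = 7430.3 + 933.1 = 8363.4 kip·in.

M_n ≈ 8360 kip·in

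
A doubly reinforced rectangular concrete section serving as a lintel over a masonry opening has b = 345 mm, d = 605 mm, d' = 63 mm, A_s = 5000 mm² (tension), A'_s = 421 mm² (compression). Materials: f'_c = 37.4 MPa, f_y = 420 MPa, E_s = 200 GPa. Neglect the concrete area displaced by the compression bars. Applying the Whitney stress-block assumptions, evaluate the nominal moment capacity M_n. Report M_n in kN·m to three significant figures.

M_n ≈ 1090 kN·m

Assume both tension and compression steel yield.
Net tension couple steel: A_s − A'_s = 4579 mm².
a = (A_s − A'_s) f_y / (0.85 f'_c b) = 1923180/(0.85 × 37.4 × 345) = 175.35 mm.
c = a/β₁ = 175.35/0.783 = 223.95 mm; ε'_s = 0.003(c − d')/c = 0.0022 ≥ f_y/E_s = 0.0021, so compression steel does yield.
M_n = (A_s − A'_s) f_y (d − a/2) + A'_s f_y (d − d') = [1923180 × (605 − 87.675) + 176820 × (605 − 63)] × 10⁻⁶ = 994.91 + 95.84 = 1090.75 kN·m.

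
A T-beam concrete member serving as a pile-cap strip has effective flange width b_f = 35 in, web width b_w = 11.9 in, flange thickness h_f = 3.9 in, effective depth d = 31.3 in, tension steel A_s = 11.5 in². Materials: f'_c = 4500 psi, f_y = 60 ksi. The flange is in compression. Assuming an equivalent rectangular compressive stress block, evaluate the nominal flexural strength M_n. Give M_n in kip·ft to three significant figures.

M_n ≈ 1630 kip·ft

Tension: T = A_s f_y = 11.5 × 60 = 690 kips.
Try a within the flange: a = T/(0.85 f'_c b_f) = 690/(0.85 × 4.5 × 35) = 5.154 in.
a = 5.154 > h_f = 3.9 in: the block extends into the web. Split into flange-overhang and web parts.
C_f = 0.85 f'_c (b_f − b_w) h_f = 0.85 × 4.5 × (35 − 11.9) × 3.9 = 344.6 kips.
Remaining web compression depth: a_w = (T − C_f)/(0.85 f'_c b_w) = (690 − 344.6)/(0.85 × 4.5 × 11.9) = 7.588 in.
M_n = C_f(d − h_f/2) + (T − C_f)(d − a_w/2) = 344.6 × (31.3 − 1.95) + 345.4 × (31.3 − 3.794) = 10114.0 + 9500.6 = 19614.6 kip·in.
M_n = 19614.6/12 = 1634.55 kip·ft.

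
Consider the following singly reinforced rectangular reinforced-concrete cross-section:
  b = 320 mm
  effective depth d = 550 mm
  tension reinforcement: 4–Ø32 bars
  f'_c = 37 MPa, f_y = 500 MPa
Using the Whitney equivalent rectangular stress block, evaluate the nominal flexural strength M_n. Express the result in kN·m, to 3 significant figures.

A_s = 4 × 804 = 3216 mm².
T = A_s f_y = 3216 × 500 = 1608000 N = 1608 kN.
From C = T: a = T/(0.85 f'_c b) = 1608000/(0.85 × 37 × 320) = 159.78 mm.
M_n = T(d − a/2) = 1608 kN × (550 − 79.89) mm = 755.94 kN·m.

M_n ≈ 756 kN·m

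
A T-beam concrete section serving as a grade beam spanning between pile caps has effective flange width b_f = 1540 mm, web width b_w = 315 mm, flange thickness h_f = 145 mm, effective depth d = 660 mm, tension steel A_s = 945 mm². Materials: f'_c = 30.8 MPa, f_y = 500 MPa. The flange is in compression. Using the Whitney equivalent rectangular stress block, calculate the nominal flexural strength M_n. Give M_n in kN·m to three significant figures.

M_n ≈ 309 kN·m

Tension: T = A_s f_y = 945 × 500 = 472500 N.
Try a within the flange: a = T/(0.85 f'_c b_f) = 472500/(0.85 × 30.8 × 1540) = 11.72 mm.
Since a = 11.72 ≤ h_f = 145 mm, the stress block lies entirely in the flange; analyse as a rectangular beam of width b_f.
M_n = T(d − a/2) = 472500 × (660 − 5.86) = 309.08 × 10⁶ N·mm.
M_n = 309.08 kN·m.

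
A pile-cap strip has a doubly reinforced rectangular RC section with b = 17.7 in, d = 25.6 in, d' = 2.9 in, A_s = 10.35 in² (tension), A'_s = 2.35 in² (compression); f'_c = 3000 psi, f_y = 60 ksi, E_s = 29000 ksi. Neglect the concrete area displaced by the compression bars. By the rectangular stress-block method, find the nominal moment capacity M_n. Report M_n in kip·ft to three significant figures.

M_n ≈ 1080 kip·ft

Assume both steels yield.
a = (A_s − A'_s) f_y/(0.85 f'_c b) = (10.35 − 2.35) × 60/(0.85 × 3 × 17.7) = 10.635 in.
c = a/β₁ = 10.635/0.85 = 12.512 in; ε'_s = 0.003(c − d')/c = 0.0023 ≥ ε_y = 0.0021, so the compression steel yields.
M_n = (A_s − A'_s) f_y (d − a/2) + A'_s f_y (d − d') = 480 × (25.6 − 5.3175) + 141 × (25.6 − 2.9) = 9735.6 + 3200.7 = 12936.3 kip·in = 12936.3/12 = 1078.03 kip·ft.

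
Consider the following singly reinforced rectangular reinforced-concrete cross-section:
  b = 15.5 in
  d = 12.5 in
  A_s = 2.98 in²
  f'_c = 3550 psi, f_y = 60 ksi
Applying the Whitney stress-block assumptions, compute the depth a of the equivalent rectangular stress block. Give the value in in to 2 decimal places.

T = A_s f_y = 2.98 × 60 = 178.8 kips.
a = T/(0.85 f'_c b) = 178.8/(0.85 × 3.55 × 15.5) = 3.82 in.

a ≈ 3.82 in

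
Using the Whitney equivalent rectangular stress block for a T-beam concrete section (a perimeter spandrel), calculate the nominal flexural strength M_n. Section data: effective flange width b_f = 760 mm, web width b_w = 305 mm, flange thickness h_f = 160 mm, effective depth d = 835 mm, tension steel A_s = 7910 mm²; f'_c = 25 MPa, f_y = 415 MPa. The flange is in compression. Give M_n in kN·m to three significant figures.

M_n ≈ 2380 kN·m

Tension: T = A_s f_y = 7910 × 415 = 3282650 N.
Try a within the flange: a = T/(0.85 f'_c b_f) = 3282650/(0.85 × 25 × 760) = 203.26 mm.
a = 203.26 > h_f = 160 mm: the block extends into the web. Split into flange-overhang and web parts.
C_f = 0.85 f'_c (b_f − b_w) h_f = 0.85 × 25 × (760 − 305) × 160 = 1547000 N.
Remaining web compression depth: a_w = (T − C_f)/(0.85 f'_c b_w) = (3282650 − 1547000)/(0.85 × 25 × 305) = 267.80 mm.
M_n = C_f(d − h_f/2) + (T − C_f)(d − a_w/2) = 1547000 × (835 − 80) + 1735650 × (835 − 133.9) = 1167.99 + 1216.86 = 2384.85 × 10⁶ N·mm.
M_n = 2384.85 kN·m.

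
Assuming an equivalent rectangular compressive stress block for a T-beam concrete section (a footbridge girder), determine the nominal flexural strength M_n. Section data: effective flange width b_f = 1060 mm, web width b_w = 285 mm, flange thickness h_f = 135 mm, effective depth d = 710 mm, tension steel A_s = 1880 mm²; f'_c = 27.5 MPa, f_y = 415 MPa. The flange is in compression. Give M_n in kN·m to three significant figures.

M_n ≈ 542 kN·m

Tension: T = A_s f_y = 1880 × 415 = 780200 N.
Try a within the flange: a = T/(0.85 f'_c b_f) = 780200/(0.85 × 27.5 × 1060) = 31.49 mm.
Since a = 31.49 ≤ h_f = 135 mm, the stress block lies entirely in the flange; analyse as a rectangular beam of width b_f.
M_n = T(d − a/2) = 780200 × (710 − 15.745) = 541.66 × 10⁶ N·mm.
M_n = 541.66 kN·m.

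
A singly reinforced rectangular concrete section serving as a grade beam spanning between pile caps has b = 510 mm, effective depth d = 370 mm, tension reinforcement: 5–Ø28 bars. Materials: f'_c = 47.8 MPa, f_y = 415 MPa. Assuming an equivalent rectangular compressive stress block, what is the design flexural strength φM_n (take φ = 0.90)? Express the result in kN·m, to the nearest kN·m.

φM_n ≈ 390 kN·m

A_s = 5 × 616 = 3080 mm².
T = A_s f_y = 3080 × 415 = 1278200 N = 1278.2 kN.
From C = T: a = T/(0.85 f'_c b) = 1278200/(0.85 × 47.8 × 510) = 61.69 mm.
M_n = T(d − a/2) = 1278.2 kN × (370 − 30.845) mm = 433.51 kN·m.
φM_n = 0.90 × 433.51 = 390.16 kN·m.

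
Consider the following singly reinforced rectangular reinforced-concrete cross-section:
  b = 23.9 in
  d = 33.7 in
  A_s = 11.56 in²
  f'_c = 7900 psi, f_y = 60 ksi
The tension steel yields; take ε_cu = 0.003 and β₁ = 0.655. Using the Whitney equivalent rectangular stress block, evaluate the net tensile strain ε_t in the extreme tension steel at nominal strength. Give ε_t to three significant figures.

a = A_s f_y/(0.85 f'_c b) = 4.322 in.
β₁ = 0.655, so c = a/β₁ = 4.322/0.655 = 6.598 in.
From the linear strain diagram with ε_cu = 0.003: ε_t = 0.003 (d − c)/c = 0.003 × (33.7 − 6.598)/6.598 = 0.0123.
Since ε_t ≥ 0.005, the section is tension-controlled.

ε_t ≈ 0.0123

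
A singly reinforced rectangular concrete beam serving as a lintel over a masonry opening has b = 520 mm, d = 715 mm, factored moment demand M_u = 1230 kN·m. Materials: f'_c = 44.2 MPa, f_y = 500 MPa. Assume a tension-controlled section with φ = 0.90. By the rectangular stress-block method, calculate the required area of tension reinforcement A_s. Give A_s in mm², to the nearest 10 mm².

A_s ≈ 4130 mm²

M_n = M_u/φ = 1230/0.90 = 1366.67 kN·m.
With M_n = 0.85 f'_c a b (d − a/2), solve the quadratic for a:
a = d − √(d² − 2M_n/(0.85 f'_c b)) = 715 − √(715² − 2 × 1366.67×10⁶/(0.85 × 44.2 × 520)) = 105.64 mm.
A_s = 0.85 f'_c a b / f_y = 0.85 × 44.2 × 105.64 × 520 / 500 = 4127.7 mm².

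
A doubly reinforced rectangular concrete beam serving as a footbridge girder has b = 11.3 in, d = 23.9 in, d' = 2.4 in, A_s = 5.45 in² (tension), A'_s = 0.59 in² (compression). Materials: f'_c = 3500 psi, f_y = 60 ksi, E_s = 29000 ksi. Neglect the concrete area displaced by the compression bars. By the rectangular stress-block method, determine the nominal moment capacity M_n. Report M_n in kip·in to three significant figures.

M_n ≈ 6470 kip·in

Assume both steels yield.
a = (A_s − A'_s) f_y/(0.85 f'_c b) = (5.45 − 0.59) × 60/(0.85 × 3.5 × 11.3) = 8.674 in.
c = a/β₁ = 8.674/0.85 = 10.205 in; ε'_s = 0.003(c − d')/c = 0.0023 ≥ ε_y = 0.0021, so the compression steel yields.
M_n = (A_s − A'_s) f_y (d − a/2) + A'_s f_y (d − d') = 291.6 × (23.9 − 4.337) + 35.4 × (23.9 − 2.4) = 5704.6 + 761.1 = 6465.7 kip·in.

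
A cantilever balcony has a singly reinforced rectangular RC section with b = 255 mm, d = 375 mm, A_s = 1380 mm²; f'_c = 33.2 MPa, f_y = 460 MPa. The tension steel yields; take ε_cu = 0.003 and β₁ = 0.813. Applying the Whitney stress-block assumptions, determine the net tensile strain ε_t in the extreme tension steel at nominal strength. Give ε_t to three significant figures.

ε_t ≈ 0.00737

a = A_s f_y/(0.85 f'_c b) = 88.21 mm.
β₁ = 0.813, so c = a/β₁ = 88.21/0.813 = 108.50 mm.
From the linear strain diagram with ε_cu = 0.003: ε_t = 0.003 (d − c)/c = 0.003 × (375 − 108.50)/108.50 = 0.00737.
Since ε_t ≥ 0.005, the section is tension-controlled.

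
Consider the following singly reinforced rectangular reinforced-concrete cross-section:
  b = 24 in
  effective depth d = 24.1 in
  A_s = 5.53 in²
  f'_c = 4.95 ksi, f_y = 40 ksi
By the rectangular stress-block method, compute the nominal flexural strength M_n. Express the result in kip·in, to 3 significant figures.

M_n ≈ 5090 kip·in

T = A_s f_y = 5.53 × 40 = 221.2 kips.
a = T/(0.85 f'_c b) = 221.2/(0.85 × 4.95 × 24) = 2.191 in.
M_n = T(d − a/2) = 221.2 × (24.1 − 1.0955) = 5088.6 kip·in.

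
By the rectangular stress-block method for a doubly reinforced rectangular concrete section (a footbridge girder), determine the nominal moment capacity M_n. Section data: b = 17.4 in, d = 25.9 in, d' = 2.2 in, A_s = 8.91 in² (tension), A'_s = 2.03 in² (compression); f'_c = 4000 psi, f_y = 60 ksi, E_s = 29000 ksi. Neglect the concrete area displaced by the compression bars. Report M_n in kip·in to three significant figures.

M_n ≈ 12100 kip·in

Assume both steels yield.
a = (A_s − A'_s) f_y/(0.85 f'_c b) = (8.91 − 2.03) × 60/(0.85 × 4 × 17.4) = 6.978 in.
c = a/β₁ = 6.978/0.85 = 8.209 in; ε'_s = 0.003(c − d')/c = 0.0022 ≥ ε_y = 0.0021, so the compression steel yields.
M_n = (A_s − A'_s) f_y (d − a/2) + A'_s f_y (d − d') = 412.8 × (25.9 − 3.489) + 121.8 × (25.9 − 2.2) = 9251.3 + 2886.7 = 12138.0 kip·in.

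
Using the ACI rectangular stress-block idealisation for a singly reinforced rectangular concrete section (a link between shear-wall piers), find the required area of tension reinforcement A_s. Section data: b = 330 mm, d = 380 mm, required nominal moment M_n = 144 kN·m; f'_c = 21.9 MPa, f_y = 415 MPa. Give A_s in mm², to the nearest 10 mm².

With M_n = 0.85 f'_c a b (d − a/2), solve the quadratic for a:
a = d − √(d² − 2M_n/(0.85 f'_c b)) = 380 − √(380² − 2 × 144×10⁶/(0.85 × 21.9 × 330)) = 67.72 mm.
A_s = 0.85 f'_c a b / f_y = 0.85 × 21.9 × 67.72 × 330 / 415 = 1002.4 mm².

A_s ≈ 1000 mm²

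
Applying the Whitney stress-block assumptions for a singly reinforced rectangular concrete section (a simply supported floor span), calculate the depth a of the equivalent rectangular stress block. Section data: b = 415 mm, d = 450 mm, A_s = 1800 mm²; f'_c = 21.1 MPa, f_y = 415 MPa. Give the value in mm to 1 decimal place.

T = A_s f_y = 1800 × 415 = 747000 N = 747 kN.
Setting C = 0.85 f'_c a b equal to T: a = 747000/(0.85 × 21.1 × 415) = 100.4 mm.

a ≈ 100.4 mm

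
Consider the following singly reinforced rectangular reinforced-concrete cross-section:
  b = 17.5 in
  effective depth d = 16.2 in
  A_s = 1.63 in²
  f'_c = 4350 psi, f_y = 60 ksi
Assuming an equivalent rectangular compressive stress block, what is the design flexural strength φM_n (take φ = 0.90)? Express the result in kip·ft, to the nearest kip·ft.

T = A_s f_y = 1.63 × 60 = 97.8 kips.
a = T/(0.85 f'_c b) = 97.8/(0.85 × 4.35 × 17.5) = 1.511 in.
M_n = T(d − a/2) = 97.8 × (16.2 − 0.7555) = 1510.5 kip·in = 1510.5/12 = 125.88 kip·ft.
φM_n = 0.90 × 125.88 = 113.29 kip·ft.

φM_n ≈ 113 kip·ft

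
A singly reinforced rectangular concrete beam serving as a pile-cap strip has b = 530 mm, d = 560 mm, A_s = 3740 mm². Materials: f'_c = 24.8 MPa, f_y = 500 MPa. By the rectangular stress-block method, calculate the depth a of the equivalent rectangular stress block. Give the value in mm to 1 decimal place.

a ≈ 167.4 mm

T = A_s f_y = 3740 × 500 = 1870000 N = 1870 kN.
Setting C = 0.85 f'_c a b equal to T: a = 1870000/(0.85 × 24.8 × 530) = 167.4 mm.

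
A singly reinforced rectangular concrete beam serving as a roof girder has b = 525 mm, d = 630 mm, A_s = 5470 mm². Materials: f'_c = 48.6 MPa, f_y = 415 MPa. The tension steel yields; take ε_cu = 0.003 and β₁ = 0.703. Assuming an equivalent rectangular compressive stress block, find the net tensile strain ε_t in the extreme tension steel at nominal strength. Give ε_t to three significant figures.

ε_t ≈ 0.00969

a = A_s f_y/(0.85 f'_c b) = 104.67 mm.
β₁ = 0.703, so c = a/β₁ = 104.67/0.703 = 148.89 mm.
From the linear strain diagram with ε_cu = 0.003: ε_t = 0.003 (d − c)/c = 0.003 × (630 − 148.89)/148.89 = 0.00969.
Since ε_t ≥ 0.005, the section is tension-controlled.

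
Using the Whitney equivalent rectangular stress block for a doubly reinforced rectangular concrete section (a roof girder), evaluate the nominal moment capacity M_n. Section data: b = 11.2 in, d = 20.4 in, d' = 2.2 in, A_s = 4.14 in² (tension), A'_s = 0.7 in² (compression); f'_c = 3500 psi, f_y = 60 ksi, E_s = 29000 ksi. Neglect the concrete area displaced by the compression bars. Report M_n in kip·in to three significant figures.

M_n ≈ 4340 kip·in

Assume both steels yield.
a = (A_s − A'_s) f_y/(0.85 f'_c b) = (4.14 − 0.7) × 60/(0.85 × 3.5 × 11.2) = 6.194 in.
c = a/β₁ = 6.194/0.85 = 7.287 in; ε'_s = 0.003(c − d')/c = 0.0021 ≥ ε_y = 0.0021, so the compression steel yields.
M_n = (A_s − A'_s) f_y (d − a/2) + A'_s f_y (d − d') = 206.4 × (20.4 − 3.097) + 42 × (20.4 − 2.2) = 3571.3 + 764.4 = 4335.7 kip·in.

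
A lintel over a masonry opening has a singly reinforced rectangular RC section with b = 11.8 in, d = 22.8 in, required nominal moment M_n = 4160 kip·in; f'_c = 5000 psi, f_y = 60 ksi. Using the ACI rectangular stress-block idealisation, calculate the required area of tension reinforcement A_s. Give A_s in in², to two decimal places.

From M_n = 0.85 f'_c a b (d − a/2):
a = d − √(d² − 2M_n/(0.85 f'_c b)) = 22.8 − √(22.8² − 2 × 4160/(0.85 × 5 × 11.8)) = 3.987 in.
A_s = 0.85 f'_c a b / f_y = 0.85 × 5 × 3.987 × 11.8 / 60 = 3.332 in².

A_s ≈ 3.33 in²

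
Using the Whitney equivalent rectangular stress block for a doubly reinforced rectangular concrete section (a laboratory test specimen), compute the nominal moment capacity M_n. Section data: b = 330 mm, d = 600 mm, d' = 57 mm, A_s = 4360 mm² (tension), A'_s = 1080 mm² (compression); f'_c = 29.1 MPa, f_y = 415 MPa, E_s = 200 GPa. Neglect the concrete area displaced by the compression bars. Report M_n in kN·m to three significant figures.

Assume both tension and compression steel yield.
Net tension couple steel: A_s − A'_s = 3280 mm².
a = (A_s − A'_s) f_y / (0.85 f'_c b) = 1361200/(0.85 × 29.1 × 330) = 166.76 mm.
c = a/β₁ = 166.76/0.842 = 198.05 mm; ε'_s = 0.003(c − d')/c = 0.0021 ≥ f_y/E_s = 0.0021, so compression steel does yield.
M_n = (A_s − A'_s) f_y (d − a/2) + A'_s f_y (d − d') = [1361200 × (600 − 83.38) + 448200 × (600 − 57)] × 10⁻⁶ = 703.22 + 243.37 = 946.59 kN·m.

M_n ≈ 947 kN·m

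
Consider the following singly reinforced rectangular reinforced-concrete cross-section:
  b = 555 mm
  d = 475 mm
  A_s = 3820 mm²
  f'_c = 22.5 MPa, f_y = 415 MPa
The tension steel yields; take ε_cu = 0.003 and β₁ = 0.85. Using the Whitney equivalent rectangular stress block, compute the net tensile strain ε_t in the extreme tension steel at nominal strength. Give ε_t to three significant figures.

a = A_s f_y/(0.85 f'_c b) = 149.35 mm.
β₁ = 0.85, so c = a/β₁ = 149.35/0.85 = 175.71 mm.
From the linear strain diagram with ε_cu = 0.003: ε_t = 0.003 (d − c)/c = 0.003 × (475 − 175.71)/175.71 = 0.00511.
Since ε_t ≥ 0.005, the section is tension-controlled.

ε_t ≈ 0.00511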